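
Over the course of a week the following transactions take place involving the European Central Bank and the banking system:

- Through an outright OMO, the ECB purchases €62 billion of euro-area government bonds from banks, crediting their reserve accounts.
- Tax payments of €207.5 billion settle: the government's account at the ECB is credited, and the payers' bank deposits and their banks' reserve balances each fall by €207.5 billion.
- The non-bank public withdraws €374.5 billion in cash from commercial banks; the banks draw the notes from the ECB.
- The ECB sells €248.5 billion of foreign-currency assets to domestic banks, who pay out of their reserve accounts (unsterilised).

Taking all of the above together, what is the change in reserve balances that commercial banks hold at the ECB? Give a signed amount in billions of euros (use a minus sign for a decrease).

-€768.5 billion

OMO purchase (from banks) €62 billion: the ECB pays by crediting reserve accounts → +€62B.
Government account inflow €207.5 billion: funds move from bank reserves into the government account → −€207.5B.
Currency withdrawal €374.5 billion: banks swap reserves for currency → −€374.5B.
FX sale €248.5 billion: the buying banks pay out of their reserve balances → −€248.5B.
Net: 62 − 207.5 − 374.5 − 248.5 = -€768.5 billion.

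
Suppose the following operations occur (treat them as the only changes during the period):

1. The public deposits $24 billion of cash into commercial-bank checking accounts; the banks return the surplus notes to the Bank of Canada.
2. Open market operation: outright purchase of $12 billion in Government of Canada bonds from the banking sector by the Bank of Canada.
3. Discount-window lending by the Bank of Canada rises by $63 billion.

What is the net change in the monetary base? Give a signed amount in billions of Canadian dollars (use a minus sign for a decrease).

Bank of Canada balance sheet:
  Assets:      Securities +$12B, Loans to banks +$63B
  Liabilities: Bank reserves +$99B, Currency in circulation −$24B
Commercial banking system:
  Assets:      Reserves at CB +$99B, Securities −$12B
  Liabilities: Checkable deposits +$24B, Borrowings from CB +$63B
Monetary base = currency + reserves: −$24B + (+$99B) = +$75 billion.

+$75 billion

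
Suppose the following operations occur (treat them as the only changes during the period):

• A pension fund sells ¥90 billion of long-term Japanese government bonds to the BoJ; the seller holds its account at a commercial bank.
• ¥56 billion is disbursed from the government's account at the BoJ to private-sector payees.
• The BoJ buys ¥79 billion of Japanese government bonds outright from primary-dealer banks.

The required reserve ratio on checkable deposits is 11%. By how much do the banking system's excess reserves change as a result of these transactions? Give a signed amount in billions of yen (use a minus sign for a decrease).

Asset purchase (from non-banks) ¥90 billion: reserves +¥90B, deposits +¥90B.
Government spending ¥56 billion: reserves +¥56B, deposits +¥56B.
OMO purchase (from banks) ¥79 billion: reserves +¥79B, deposits 0.
Totals: Δreserves = +¥225B, Δdeposits = +¥146B.
Δrequired reserves = 11% × +¥146B = +¥16.06B.
Δexcess reserves = Δreserves − Δrequired = +¥225B − (+¥16.06B) = +¥208.94 billion.

+¥208.94 billion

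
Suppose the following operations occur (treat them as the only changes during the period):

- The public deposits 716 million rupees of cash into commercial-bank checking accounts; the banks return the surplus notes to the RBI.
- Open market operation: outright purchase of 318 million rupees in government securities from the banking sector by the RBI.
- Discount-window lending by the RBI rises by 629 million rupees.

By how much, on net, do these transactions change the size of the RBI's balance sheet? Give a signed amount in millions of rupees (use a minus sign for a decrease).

+947 million

Currency deposit 716 million rupees: only the composition of liabilities changes → 0.
OMO purchase (from banks) 318 million rupees: an RBI asset is acquired → +318M.
Discount-window loan 629 million rupees: an RBI asset is acquired → +629M.
Net: 0 + 318 + 629 = +947 million.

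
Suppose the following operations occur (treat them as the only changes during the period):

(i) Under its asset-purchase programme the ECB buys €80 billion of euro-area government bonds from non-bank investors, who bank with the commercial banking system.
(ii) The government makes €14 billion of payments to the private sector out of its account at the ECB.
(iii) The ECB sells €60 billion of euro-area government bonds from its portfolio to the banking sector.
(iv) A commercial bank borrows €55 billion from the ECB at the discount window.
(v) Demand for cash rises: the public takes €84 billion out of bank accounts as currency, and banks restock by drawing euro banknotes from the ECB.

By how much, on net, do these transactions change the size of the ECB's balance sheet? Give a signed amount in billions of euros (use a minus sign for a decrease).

+€75 billion

ECB balance sheet:
  Assets:      Securities +€20B, Loans to banks +€55B
  Liabilities: Bank reserves +€5B, Currency in circulation +€84B, Government deposits −€14B
Change in total ECB assets = +€75 billion.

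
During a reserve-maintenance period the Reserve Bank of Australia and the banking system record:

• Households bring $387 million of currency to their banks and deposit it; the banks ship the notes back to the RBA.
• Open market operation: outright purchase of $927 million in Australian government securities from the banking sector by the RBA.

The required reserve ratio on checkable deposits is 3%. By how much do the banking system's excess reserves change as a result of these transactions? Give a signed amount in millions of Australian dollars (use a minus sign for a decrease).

+$1302.39 million

Currency deposit $387 million: reserves +$387M, deposits +$387M.
OMO purchase (from banks) $927 million: reserves +$927M, deposits 0.
Totals: Δreserves = +$1314M, Δdeposits = +$387M.
Δrequired reserves = 3% × +$387M = +$11.61M.
Δexcess reserves = Δreserves − Δrequired = +$1314M − (+$11.61M) = +$1302.39 million.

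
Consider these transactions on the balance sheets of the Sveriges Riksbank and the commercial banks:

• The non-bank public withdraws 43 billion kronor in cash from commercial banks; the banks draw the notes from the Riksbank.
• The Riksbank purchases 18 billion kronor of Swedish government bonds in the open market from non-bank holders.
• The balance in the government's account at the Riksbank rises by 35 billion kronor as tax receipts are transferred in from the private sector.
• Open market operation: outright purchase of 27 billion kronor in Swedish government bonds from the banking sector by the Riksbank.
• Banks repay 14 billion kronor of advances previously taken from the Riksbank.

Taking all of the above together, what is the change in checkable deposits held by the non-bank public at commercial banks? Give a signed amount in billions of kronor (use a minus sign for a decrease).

Currency withdrawal 43 billion kronor: non-bank counterparties' bank balances fall → −43B.
Asset purchase (from non-banks) 18 billion kronor: non-bank counterparties' bank balances rise → +18B.
Government account inflow 35 billion kronor: non-bank counterparties' bank balances fall → −35B.
OMO purchase (from banks) 27 billion kronor: the counterparty is a bank, so public deposits are unchanged → 0.
Discount-window repayment 14 billion kronor: the counterparty is a bank, so public deposits are unchanged → 0.
Net: −43 + 18 − 35 + 0 + 0 = -60 billion.

-60 billion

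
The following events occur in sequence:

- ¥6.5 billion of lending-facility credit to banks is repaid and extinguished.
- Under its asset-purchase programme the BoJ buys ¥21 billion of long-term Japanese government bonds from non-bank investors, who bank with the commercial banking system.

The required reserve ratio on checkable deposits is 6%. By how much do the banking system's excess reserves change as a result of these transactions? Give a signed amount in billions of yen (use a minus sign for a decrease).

+¥13.24 billion

Discount-window repayment ¥6.5 billion: reserves −¥6.5B, deposits 0.
Asset purchase (from non-banks) ¥21 billion: reserves +¥21B, deposits +¥21B.
Totals: Δreserves = +¥14.5B, Δdeposits = +¥21B.
Δrequired reserves = 6% × +¥21B = +¥1.26B.
Δexcess reserves = Δreserves − Δrequired = +¥14.5B − (+¥1.26B) = +¥13.24 billion.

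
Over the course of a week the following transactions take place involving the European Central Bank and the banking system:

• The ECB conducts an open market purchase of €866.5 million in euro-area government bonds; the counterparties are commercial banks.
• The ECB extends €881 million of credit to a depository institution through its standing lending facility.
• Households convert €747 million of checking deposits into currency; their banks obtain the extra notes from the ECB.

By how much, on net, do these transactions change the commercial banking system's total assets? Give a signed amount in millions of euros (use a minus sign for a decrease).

+€134 million

ECB balance sheet:
  Assets:      Securities +€866.5M, Loans to banks +€881M
  Liabilities: Bank reserves +€1000.5M, Currency in circulation +€747M
Commercial banking system:
  Assets:      Reserves at CB +€1000.5M, Securities −€866.5M
  Liabilities: Checkable deposits −€747M, Borrowings from CB +€881M
Change in total bank assets = +€134 million.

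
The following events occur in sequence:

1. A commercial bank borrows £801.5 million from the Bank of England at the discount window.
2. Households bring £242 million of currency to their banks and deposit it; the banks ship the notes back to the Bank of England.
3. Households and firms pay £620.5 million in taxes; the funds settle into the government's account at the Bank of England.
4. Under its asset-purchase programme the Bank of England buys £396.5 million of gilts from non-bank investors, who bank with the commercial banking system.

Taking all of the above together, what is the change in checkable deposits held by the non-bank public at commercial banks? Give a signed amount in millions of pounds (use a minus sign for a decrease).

+£18 million

Discount-window loan £801.5 million: the counterparty is a bank, so public deposits are unchanged → 0.
Currency deposit £242 million: non-bank counterparties' bank balances rise → +£242M.
Government account inflow £620.5 million: non-bank counterparties' bank balances fall → −£620.5M.
Asset purchase (from non-banks) £396.5 million: non-bank counterparties' bank balances rise → +£396.5M.
Net: 0 + 242 − 620.5 + 396.5 = +£18 million.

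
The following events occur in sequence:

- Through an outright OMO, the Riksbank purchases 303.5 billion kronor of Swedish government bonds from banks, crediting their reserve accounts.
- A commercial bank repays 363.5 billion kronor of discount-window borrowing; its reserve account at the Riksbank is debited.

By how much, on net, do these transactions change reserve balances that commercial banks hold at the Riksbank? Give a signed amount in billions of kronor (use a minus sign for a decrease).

-60 billion

OMO purchase (from banks) 303.5 billion kronor: the Riksbank pays by crediting reserve accounts → +303.5B.
Discount-window repayment 363.5 billion kronor: repayment is debited from reserves → −363.5B.
Net: 303.5 − 363.5 = -60 billion.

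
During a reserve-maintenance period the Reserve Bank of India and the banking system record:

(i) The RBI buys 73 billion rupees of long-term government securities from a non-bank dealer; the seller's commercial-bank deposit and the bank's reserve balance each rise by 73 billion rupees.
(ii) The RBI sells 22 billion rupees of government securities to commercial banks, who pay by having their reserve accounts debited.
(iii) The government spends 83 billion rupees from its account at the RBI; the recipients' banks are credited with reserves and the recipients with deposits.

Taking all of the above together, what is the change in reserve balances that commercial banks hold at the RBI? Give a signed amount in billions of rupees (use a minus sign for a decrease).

RBI balance sheet:
  Assets:      Securities +51B
  Liabilities: Bank reserves +134B, Government deposits −83B
So the change in reserve balances that commercial banks hold at the RBI is +134 billion.

+134 billion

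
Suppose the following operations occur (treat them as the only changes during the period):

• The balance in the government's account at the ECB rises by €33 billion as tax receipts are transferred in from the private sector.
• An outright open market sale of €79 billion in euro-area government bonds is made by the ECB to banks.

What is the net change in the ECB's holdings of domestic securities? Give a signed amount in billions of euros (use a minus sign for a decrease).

-€79 billion

ECB balance sheet:
  Assets:      Securities −€79B
  Liabilities: Bank reserves −€112B, Government deposits +€33B
So the change in the ECB's holdings of domestic securities is -€79 billion.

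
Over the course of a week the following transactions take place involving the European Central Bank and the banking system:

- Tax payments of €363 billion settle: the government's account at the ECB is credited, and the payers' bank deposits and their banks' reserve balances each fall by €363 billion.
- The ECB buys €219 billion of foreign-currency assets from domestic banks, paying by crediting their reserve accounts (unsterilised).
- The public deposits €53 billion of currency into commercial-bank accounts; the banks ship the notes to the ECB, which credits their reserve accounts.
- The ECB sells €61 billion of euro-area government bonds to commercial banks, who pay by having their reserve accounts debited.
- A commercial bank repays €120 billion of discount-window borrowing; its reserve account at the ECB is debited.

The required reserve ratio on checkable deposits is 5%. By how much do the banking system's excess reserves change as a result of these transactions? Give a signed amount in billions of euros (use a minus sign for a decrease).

Government account inflow €363 billion: reserves −€363B, deposits −€363B.
FX purchase €219 billion: reserves +€219B, deposits 0.
Currency deposit €53 billion: reserves +€53B, deposits +€53B.
OMO sale (to banks) €61 billion: reserves −€61B, deposits 0.
Discount-window repayment €120 billion: reserves −€120B, deposits 0.
Totals: Δreserves = −€272B, Δdeposits = −€310B.
Δrequired reserves = 5% × −€310B = −€15.5B.
Δexcess reserves = Δreserves − Δrequired = −€272B − (−€15.5B) = -€256.5 billion.

-€256.5 billion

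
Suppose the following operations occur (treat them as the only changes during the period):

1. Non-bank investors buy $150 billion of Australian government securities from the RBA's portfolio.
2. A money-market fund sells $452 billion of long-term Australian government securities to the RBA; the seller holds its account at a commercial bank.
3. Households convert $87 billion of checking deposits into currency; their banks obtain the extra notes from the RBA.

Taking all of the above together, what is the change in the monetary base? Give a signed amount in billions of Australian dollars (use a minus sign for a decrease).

+$302 billion

RBA balance sheet:
  Assets:      Securities +$302B
  Liabilities: Bank reserves +$215B, Currency in circulation +$87B
Commercial banking system:
  Assets:      Reserves at CB +$215B
  Liabilities: Checkable deposits +$215B
Monetary base = currency + reserves: +$87B + (+$215B) = +$302 billion.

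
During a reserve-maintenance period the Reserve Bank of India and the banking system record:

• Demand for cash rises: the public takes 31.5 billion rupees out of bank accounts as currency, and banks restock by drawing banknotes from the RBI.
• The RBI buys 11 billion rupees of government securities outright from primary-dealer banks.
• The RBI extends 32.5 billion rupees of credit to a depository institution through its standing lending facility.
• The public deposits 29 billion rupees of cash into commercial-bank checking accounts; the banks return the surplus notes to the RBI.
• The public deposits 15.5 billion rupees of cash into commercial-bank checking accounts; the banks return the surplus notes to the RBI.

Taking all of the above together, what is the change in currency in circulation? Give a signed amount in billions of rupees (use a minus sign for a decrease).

-13 billion

RBI balance sheet:
  Assets:      Securities +11B, Loans to banks +32.5B
  Liabilities: Bank reserves +56.5B, Currency in circulation −13B
So the change in currency in circulation is -13 billion.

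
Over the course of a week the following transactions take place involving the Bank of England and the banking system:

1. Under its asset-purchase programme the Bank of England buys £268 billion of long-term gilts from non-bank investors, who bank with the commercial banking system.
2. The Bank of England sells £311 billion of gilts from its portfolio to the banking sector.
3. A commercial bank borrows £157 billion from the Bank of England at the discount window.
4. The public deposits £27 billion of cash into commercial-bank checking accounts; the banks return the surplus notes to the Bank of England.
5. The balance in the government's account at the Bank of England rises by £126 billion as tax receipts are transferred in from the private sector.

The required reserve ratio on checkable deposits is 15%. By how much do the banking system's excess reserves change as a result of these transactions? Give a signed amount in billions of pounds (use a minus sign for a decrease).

Asset purchase (from non-banks) £268 billion: reserves +£268B, deposits +£268B.
OMO sale (to banks) £311 billion: reserves −£311B, deposits 0.
Discount-window loan £157 billion: reserves +£157B, deposits 0.
Currency deposit £27 billion: reserves +£27B, deposits +£27B.
Government account inflow £126 billion: reserves −£126B, deposits −£126B.
Totals: Δreserves = +£15B, Δdeposits = +£169B.
Δrequired reserves = 15% × +£169B = +£25.35B.
Δexcess reserves = Δreserves − Δrequired = +£15B − (+£25.35B) = -£10.35 billion.

-£10.35 billion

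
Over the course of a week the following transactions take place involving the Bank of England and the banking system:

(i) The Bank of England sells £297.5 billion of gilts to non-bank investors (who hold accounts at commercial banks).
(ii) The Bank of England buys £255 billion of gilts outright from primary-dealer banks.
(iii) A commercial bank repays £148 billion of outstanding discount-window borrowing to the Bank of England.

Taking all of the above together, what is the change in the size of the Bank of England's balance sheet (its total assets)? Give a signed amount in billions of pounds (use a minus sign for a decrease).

-£190.5 billion

Bank of England balance sheet:
  Assets:      Securities −£42.5B, Loans to banks −£148B
  Liabilities: Bank reserves −£190.5B
Change in total Bank of England assets = -£190.5 billion.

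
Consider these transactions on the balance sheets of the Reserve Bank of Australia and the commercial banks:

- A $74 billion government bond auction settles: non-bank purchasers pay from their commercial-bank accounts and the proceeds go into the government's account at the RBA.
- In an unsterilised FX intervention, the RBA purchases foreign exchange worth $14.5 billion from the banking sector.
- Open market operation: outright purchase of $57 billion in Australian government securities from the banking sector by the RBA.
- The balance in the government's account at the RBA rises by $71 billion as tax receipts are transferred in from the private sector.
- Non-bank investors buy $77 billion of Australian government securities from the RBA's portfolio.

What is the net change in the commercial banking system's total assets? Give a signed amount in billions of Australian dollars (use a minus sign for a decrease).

Government account inflow $74 billion: bank balance sheets shrink → −$74B.
FX purchase $14.5 billion: just an asset swap on bank balance sheets → 0.
OMO purchase (from banks) $57 billion: just an asset swap on bank balance sheets → 0.
Government account inflow $71 billion: bank balance sheets shrink → −$71B.
Asset sale (to non-banks) $77 billion: bank balance sheets shrink → −$77B.
Net: −74 + 0 + 0 − 71 − 77 = -$222 billion.

-$222 billion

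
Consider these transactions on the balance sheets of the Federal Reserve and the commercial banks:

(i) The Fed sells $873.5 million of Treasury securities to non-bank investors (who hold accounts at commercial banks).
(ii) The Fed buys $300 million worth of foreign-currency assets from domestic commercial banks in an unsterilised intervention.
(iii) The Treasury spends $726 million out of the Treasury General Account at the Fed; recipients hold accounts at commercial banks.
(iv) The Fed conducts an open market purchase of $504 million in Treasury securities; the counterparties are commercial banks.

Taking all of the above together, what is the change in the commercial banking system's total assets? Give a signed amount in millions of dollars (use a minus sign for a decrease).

Fed balance sheet:
  Assets:      Securities −$369.5M, Foreign assets +$300M
  Liabilities: Bank reserves +$656.5M, Government deposits −$726M
Commercial banking system:
  Assets:      Reserves at CB +$656.5M, Securities −$504M, Foreign assets −$300M
  Liabilities: Checkable deposits −$147.5M
Change in total bank assets = -$147.5 million.

-$147.5 million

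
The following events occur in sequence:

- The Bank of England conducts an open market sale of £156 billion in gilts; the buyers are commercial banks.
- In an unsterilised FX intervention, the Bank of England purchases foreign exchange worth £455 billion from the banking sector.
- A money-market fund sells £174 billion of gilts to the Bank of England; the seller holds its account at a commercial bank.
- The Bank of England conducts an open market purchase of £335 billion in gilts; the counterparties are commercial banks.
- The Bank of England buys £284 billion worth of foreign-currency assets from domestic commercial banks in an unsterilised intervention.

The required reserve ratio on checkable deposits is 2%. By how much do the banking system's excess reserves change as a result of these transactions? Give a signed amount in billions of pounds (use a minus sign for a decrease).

OMO sale (to banks) £156 billion: reserves −£156B, deposits 0.
FX purchase £455 billion: reserves +£455B, deposits 0.
Asset purchase (from non-banks) £174 billion: reserves +£174B, deposits +£174B.
OMO purchase (from banks) £335 billion: reserves +£335B, deposits 0.
FX purchase £284 billion: reserves +£284B, deposits 0.
Totals: Δreserves = +£1092B, Δdeposits = +£174B.
Δrequired reserves = 2% × +£174B = +£3.48B.
Δexcess reserves = Δreserves − Δrequired = +£1092B − (+£3.48B) = +£1088.52 billion.

+£1088.52 billion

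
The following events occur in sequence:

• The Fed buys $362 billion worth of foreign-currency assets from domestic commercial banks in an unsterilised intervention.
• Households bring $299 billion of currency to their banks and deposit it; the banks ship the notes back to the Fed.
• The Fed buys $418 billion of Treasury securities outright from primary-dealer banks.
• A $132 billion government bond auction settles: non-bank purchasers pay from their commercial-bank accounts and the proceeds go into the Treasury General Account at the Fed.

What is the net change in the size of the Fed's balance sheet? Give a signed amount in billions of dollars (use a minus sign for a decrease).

Fed balance sheet:
  Assets:      Securities +$418B, Foreign assets +$362B
  Liabilities: Bank reserves +$947B, Currency in circulation −$299B, Government deposits +$132B
Change in total Fed assets = +$780 billion.

+$780 billion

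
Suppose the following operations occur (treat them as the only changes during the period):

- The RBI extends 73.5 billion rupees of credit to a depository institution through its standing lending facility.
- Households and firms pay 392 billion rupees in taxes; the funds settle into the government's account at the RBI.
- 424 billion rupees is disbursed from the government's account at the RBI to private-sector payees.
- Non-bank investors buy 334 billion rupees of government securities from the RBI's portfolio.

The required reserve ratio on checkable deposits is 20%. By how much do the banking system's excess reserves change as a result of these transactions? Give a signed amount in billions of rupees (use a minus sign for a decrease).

-168.1 billion

Discount-window loan 73.5 billion rupees: reserves +73.5B, deposits 0.
Government account inflow 392 billion rupees: reserves −392B, deposits −392B.
Government spending 424 billion rupees: reserves +424B, deposits +424B.
Asset sale (to non-banks) 334 billion rupees: reserves −334B, deposits −334B.
Totals: Δreserves = −228.5B, Δdeposits = −302B.
Δrequired reserves = 20% × −302B = −60.4B.
Δexcess reserves = Δreserves − Δrequired = −228.5B − (−60.4B) = -168.1 billion.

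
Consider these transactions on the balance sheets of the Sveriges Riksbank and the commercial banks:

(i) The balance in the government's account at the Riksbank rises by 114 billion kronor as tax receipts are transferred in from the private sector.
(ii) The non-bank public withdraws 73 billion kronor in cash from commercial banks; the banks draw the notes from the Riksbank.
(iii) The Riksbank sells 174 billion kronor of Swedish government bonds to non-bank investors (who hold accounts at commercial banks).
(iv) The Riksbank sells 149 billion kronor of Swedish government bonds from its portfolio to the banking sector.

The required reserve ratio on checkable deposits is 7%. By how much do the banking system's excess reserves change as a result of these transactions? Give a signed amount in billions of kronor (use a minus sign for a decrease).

-484.73 billion

Government account inflow 114 billion kronor: reserves −114B, deposits −114B.
Currency withdrawal 73 billion kronor: reserves −73B, deposits −73B.
Asset sale (to non-banks) 174 billion kronor: reserves −174B, deposits −174B.
OMO sale (to banks) 149 billion kronor: reserves −149B, deposits 0.
Totals: Δreserves = −510B, Δdeposits = −361B.
Δrequired reserves = 7% × −361B = −25.27B.
Δexcess reserves = Δreserves − Δrequired = −510B − (−25.27B) = -484.73 billion.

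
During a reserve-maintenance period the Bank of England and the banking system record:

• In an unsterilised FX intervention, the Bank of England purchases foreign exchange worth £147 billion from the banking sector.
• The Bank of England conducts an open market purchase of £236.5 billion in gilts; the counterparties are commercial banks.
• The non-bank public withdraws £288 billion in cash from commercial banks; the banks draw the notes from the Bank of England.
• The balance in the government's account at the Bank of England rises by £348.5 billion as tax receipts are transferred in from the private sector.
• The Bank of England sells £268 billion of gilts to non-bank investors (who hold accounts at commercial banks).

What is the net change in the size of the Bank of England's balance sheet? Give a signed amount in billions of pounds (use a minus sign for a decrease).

+£115.5 billion

FX purchase £147 billion: a Bank of England asset is acquired → +£147B.
OMO purchase (from banks) £236.5 billion: a Bank of England asset is acquired → +£236.5B.
Currency withdrawal £288 billion: only the composition of liabilities changes → 0.
Government account inflow £348.5 billion: only the composition of liabilities changes → 0.
Asset sale (to non-banks) £268 billion: a Bank of England asset is shed → −£268B.
Net: 147 + 236.5 + 0 + 0 − 268 = +£115.5 billion.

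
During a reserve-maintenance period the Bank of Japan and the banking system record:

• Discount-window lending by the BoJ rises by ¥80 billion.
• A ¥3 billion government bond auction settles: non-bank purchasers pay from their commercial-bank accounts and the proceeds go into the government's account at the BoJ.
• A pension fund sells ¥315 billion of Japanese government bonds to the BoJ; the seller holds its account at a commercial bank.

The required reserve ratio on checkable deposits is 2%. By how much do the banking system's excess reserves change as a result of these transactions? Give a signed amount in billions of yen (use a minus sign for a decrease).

Discount-window loan ¥80 billion: reserves +¥80B, deposits 0.
Government account inflow ¥3 billion: reserves −¥3B, deposits −¥3B.
Asset purchase (from non-banks) ¥315 billion: reserves +¥315B, deposits +¥315B.
Totals: Δreserves = +¥392B, Δdeposits = +¥312B.
Δrequired reserves = 2% × +¥312B = +¥6.24B.
Δexcess reserves = Δreserves − Δrequired = +¥392B − (+¥6.24B) = +¥385.76 billion.

+¥385.76 billion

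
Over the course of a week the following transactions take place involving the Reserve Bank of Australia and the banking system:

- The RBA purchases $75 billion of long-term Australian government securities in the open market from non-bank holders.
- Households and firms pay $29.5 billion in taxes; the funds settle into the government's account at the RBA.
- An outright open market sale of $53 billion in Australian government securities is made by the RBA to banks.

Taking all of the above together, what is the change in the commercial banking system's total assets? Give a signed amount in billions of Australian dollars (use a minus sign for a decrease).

+$45.5 billion

Asset purchase (from non-banks) $75 billion: bank balance sheets expand → +$75B.
Government account inflow $29.5 billion: bank balance sheets shrink → −$29.5B.
OMO sale (to banks) $53 billion: just an asset swap on bank balance sheets → 0.
Net: 75 − 29.5 + 0 = +$45.5 billion.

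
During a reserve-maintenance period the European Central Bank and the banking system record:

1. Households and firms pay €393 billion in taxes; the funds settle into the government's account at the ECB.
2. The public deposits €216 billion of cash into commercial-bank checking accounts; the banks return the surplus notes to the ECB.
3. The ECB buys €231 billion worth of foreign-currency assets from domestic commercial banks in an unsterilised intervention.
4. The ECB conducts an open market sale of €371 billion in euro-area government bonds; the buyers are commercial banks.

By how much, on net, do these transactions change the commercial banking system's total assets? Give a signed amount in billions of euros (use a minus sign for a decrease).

Government account inflow €393 billion: bank balance sheets shrink → −€393B.
Currency deposit €216 billion: bank balance sheets expand → +€216B.
FX purchase €231 billion: just an asset swap on bank balance sheets → 0.
OMO sale (to banks) €371 billion: just an asset swap on bank balance sheets → 0.
Net: −393 + 216 + 0 + 0 = -€177 billion.

-€177 billion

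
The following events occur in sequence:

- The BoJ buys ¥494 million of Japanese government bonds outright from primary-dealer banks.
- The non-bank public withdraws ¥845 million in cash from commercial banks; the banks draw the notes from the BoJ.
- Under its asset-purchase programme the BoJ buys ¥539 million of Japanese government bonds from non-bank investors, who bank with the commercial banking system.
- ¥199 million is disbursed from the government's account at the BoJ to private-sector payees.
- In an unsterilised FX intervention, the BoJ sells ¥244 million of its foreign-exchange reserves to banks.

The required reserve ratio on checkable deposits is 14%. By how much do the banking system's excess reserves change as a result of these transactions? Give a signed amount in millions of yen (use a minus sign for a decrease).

OMO purchase (from banks) ¥494 million: reserves +¥494M, deposits 0.
Currency withdrawal ¥845 million: reserves −¥845M, deposits −¥845M.
Asset purchase (from non-banks) ¥539 million: reserves +¥539M, deposits +¥539M.
Government spending ¥199 million: reserves +¥199M, deposits +¥199M.
FX sale ¥244 million: reserves −¥244M, deposits 0.
Totals: Δreserves = +¥143M, Δdeposits = −¥107M.
Δrequired reserves = 14% × −¥107M = −¥14.98M.
Δexcess reserves = Δreserves − Δrequired = +¥143M − (−¥14.98M) = +¥157.98 million.

+¥157.98 million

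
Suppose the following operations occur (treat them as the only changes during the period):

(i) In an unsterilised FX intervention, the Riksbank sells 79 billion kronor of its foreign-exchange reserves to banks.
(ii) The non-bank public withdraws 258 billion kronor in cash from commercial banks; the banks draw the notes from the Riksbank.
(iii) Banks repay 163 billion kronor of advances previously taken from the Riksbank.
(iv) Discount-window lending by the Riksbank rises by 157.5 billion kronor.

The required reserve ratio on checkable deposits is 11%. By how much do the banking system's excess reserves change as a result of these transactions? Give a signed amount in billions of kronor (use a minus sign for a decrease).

FX sale 79 billion kronor: reserves −79B, deposits 0.
Currency withdrawal 258 billion kronor: reserves −258B, deposits −258B.
Discount-window repayment 163 billion kronor: reserves −163B, deposits 0.
Discount-window loan 157.5 billion kronor: reserves +157.5B, deposits 0.
Totals: Δreserves = −342.5B, Δdeposits = −258B.
Δrequired reserves = 11% × −258B = −28.38B.
Δexcess reserves = Δreserves − Δrequired = −342.5B − (−28.38B) = -314.12 billion.

-314.12 billion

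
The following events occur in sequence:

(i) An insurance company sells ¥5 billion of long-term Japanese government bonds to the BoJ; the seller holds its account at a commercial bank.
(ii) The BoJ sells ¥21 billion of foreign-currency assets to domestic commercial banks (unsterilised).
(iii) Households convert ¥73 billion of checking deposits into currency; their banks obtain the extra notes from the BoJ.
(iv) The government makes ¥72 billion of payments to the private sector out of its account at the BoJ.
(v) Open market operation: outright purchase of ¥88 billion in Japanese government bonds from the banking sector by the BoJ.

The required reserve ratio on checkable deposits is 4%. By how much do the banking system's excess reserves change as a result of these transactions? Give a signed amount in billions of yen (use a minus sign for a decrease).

Asset purchase (from non-banks) ¥5 billion: reserves +¥5B, deposits +¥5B.
FX sale ¥21 billion: reserves −¥21B, deposits 0.
Currency withdrawal ¥73 billion: reserves −¥73B, deposits −¥73B.
Government spending ¥72 billion: reserves +¥72B, deposits +¥72B.
OMO purchase (from banks) ¥88 billion: reserves +¥88B, deposits 0.
Totals: Δreserves = +¥71B, Δdeposits = +¥4B.
Δrequired reserves = 4% × +¥4B = +¥0.16B.
Δexcess reserves = Δreserves − Δrequired = +¥71B − (+¥0.16B) = +¥70.84 billion.

+¥70.84 billion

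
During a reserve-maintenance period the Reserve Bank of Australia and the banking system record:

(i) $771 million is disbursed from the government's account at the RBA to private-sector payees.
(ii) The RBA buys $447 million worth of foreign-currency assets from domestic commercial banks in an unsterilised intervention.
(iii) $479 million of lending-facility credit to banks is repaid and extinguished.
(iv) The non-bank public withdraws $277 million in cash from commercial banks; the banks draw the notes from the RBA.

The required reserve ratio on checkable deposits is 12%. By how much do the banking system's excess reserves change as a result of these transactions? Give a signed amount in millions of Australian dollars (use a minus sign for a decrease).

+$402.72 million

Government spending $771 million: reserves +$771M, deposits +$771M.
FX purchase $447 million: reserves +$447M, deposits 0.
Discount-window repayment $479 million: reserves −$479M, deposits 0.
Currency withdrawal $277 million: reserves −$277M, deposits −$277M.
Totals: Δreserves = +$462M, Δdeposits = +$494M.
Δrequired reserves = 12% × +$494M = +$59.28M.
Δexcess reserves = Δreserves − Δrequired = +$462M − (+$59.28M) = +$402.72 million.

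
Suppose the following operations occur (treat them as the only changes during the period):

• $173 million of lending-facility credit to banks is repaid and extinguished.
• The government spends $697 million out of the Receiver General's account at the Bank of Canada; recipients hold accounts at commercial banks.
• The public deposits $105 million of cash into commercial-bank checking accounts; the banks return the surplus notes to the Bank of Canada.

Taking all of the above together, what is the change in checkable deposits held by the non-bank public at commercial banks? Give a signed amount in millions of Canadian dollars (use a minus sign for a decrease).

+$802 million

Bank of Canada balance sheet:
  Assets:      Loans to banks −$173M
  Liabilities: Bank reserves +$629M, Currency in circulation −$105M, Government deposits −$697M
Commercial banking system:
  Assets:      Reserves at CB +$629M
  Liabilities: Checkable deposits +$802M, Borrowings from CB −$173M
So the change in checkable deposits held by the non-bank public at commercial banks is +$802 million.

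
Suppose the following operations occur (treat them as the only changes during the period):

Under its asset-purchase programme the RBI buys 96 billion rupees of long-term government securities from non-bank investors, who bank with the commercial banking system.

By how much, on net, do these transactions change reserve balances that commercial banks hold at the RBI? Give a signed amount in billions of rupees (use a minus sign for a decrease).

RBI balance sheet:
  Assets:      Securities +96B
  Liabilities: Bank reserves +96B
Commercial banking system:
  Assets:      Reserves at CB +96B
  Liabilities: Checkable deposits +96B
So the change in reserve balances that commercial banks hold at the RBI is +96 billion.

+96 billion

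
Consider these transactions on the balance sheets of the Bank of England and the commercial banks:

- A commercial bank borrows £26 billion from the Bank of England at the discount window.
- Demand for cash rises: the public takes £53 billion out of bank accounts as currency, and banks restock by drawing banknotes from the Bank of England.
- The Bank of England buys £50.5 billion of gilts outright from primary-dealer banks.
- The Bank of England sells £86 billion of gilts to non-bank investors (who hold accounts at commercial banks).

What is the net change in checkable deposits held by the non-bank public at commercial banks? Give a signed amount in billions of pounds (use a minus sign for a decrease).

-£139 billion

Discount-window loan £26 billion: the counterparty is a bank, so public deposits are unchanged → 0.
Currency withdrawal £53 billion: non-bank counterparties' bank balances fall → −£53B.
OMO purchase (from banks) £50.5 billion: the counterparty is a bank, so public deposits are unchanged → 0.
Asset sale (to non-banks) £86 billion: non-bank counterparties' bank balances fall → −£86B.
Net: 0 − 53 + 0 − 86 = -£139 billion.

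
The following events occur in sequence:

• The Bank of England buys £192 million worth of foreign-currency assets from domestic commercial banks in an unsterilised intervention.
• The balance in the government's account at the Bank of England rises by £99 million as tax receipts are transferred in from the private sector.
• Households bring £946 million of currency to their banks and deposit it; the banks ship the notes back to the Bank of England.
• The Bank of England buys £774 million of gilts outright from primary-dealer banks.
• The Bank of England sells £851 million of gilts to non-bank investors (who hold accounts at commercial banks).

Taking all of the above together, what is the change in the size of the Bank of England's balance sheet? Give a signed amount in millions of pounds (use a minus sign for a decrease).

+£115 million

FX purchase £192 million: a Bank of England asset is acquired → +£192M.
Government account inflow £99 million: only the composition of liabilities changes → 0.
Currency deposit £946 million: only the composition of liabilities changes → 0.
OMO purchase (from banks) £774 million: a Bank of England asset is acquired → +£774M.
Asset sale (to non-banks) £851 million: a Bank of England asset is shed → −£851M.
Net: 192 + 0 + 0 + 774 − 851 = +£115 million.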